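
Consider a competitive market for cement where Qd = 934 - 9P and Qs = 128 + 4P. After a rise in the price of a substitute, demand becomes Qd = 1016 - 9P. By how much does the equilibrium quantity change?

ΔQ = 328/13

Original equilibrium: P* = 62, Q* = 376.
New equilibrium: 1016 - 9P = 128 + 4P, so 888 = 13P and P' = 888/13; Q' = 1016 − 9(888/13) = 5216/13.
Change in quantity: 5216/13 − 376 = 328/13.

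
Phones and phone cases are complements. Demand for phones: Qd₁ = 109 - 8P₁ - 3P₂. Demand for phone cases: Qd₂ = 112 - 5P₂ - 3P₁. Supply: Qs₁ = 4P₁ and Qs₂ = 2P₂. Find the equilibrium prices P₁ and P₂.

P₁ = 427/75, P₂ = 13.56

Market 1: 109 - 8P₁ - 3P₂ = 4P₁ → 12P₁ + 3P₂ = 109.
Market 2: 7P₂ + 3P₁ = 112.
Eliminating P₂: 7×(1) − 3×(2) gives 75P₁ = 427, so P₁ = 427/75.
Back-substitute into (2): P₂ = (112 − 3×427/75) / 7 = 13.56.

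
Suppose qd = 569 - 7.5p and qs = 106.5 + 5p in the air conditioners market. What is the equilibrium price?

p* = 37

Set qd = qs: 569 - 7.5p = 106.5 + 5p.
462.5 = 12.5p, so p* = 37.
q* = 569 − 7.5(37) = 291.5.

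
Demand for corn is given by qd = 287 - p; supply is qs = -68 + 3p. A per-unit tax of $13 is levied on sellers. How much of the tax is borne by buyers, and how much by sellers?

Pre-tax equilibrium: p* = 88.75, q* = 198.25.
Tax on sellers shifts supply to qs = -68 + 3(p − 13) = -107 + 3p.
287 - p = -107 + 3p gives buyer price pb = 98.5; sellers receive ps = 98.5 − 13 = 85.5.
New quantity: q = 287 − 1(98.5) = 188.5.
Buyer burden = 98.5 − 88.75 = 9.75; seller burden = 88.75 − 85.5 = 3.25.

Buyers bear $9.75, sellers bear $3.25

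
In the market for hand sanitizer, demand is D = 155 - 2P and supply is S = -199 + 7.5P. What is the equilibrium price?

Set D = S: 155 - 2P = -199 + 7.5P.
354 = 9.5P, so P* = 708/19.
Q* = 155 − 2(708/19) = 1529/19.

P* = 708/19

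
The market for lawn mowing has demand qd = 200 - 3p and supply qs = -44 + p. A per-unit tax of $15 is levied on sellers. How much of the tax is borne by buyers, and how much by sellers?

Buyers bear $3.75, sellers bear $11.25

Pre-tax equilibrium: p* = 61, q* = 17.
Tax on sellers shifts supply to qs = -44 + 1(p − 15) = -59 + p.
200 - 3p = -59 + p gives buyer price pb = 64.75; sellers receive ps = 64.75 − 15 = 49.75.
New quantity: q = 200 − 3(64.75) = 5.75.
Buyer burden = 64.75 − 61 = 3.75; seller burden = 61 − 49.75 = 11.25.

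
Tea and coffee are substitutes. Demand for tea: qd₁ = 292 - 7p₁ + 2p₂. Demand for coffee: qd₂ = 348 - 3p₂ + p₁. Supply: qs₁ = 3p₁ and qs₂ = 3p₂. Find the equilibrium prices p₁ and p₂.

Market 1: 292 - 7p₁ + 2p₂ = 3p₁ → 10p₁ - 2p₂ = 292.
Market 2: 6p₂ - p₁ = 348.
Eliminating p₂: 6×(1) + 2×(2) gives 58p₁ = 2448, so p₁ = 1224/29.
Back-substitute into (2): p₂ = (348 + 1×1224/29) / 6 = 1886/29.

p₁ = 1224/29, p₂ = 1886/29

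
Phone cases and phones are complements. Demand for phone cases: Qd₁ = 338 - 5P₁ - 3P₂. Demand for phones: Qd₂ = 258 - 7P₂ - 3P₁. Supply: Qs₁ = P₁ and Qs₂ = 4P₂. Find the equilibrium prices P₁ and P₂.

Market 1: 338 - 5P₁ - 3P₂ = P₁ → 6P₁ + 3P₂ = 338.
Market 2: 11P₂ + 3P₁ = 258.
Eliminating P₂: 11×(1) − 3×(2) gives 57P₁ = 2944, so P₁ = 2944/57.
Back-substitute into (2): P₂ = (258 − 3×2944/57) / 11 = 178/19.

P₁ = 2944/57, P₂ = 178/19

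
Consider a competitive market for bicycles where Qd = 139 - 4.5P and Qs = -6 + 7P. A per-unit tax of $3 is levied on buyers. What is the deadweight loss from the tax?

Pre-tax equilibrium: P* = 290/23, Q* = 1892/23.
Tax on buyers shifts demand to Qd = 139 − 4.5(P + 3) = 125.5 - 4.5P.
125.5 - 4.5P = -6 + 7P gives seller price Ps = 263/23; buyers pay Pb = 263/23 + 3 = 332/23.
New quantity: Q = 139 − 4.5(332/23) = 1703/23.
DWL = ½ × 3 × (1892/23 − 1703/23) = 567/46.

Deadweight loss = 567/46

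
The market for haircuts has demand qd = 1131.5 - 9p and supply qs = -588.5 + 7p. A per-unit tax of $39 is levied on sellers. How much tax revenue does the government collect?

Tax revenue = 407.0625

Pre-tax equilibrium: p* = 107.5, q* = 164.
Tax on sellers shifts supply to qs = -588.5 + 7(p − 39) = -861.5 + 7p.
1131.5 - 9p = -861.5 + 7p gives buyer price pb = 124.5625; sellers receive ps = 124.5625 − 39 = 85.5625.
New quantity: q = 1131.5 − 9(124.5625) = 10.4375.
Revenue = 39 × 10.4375 = 407.0625.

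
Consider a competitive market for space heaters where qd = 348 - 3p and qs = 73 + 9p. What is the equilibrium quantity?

q* = 279.25

Set qd = qs: 348 - 3p = 73 + 9p.
275 = 12p, so p* = 275/12.
q* = 348 − 3(275/12) = 279.25.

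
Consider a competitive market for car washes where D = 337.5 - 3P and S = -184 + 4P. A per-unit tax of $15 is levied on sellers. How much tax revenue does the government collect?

Pre-tax equilibrium: P* = 74.5, Q* = 114.
Tax on sellers shifts supply to S = -184 + 4(P − 15) = -244 + 4P.
337.5 - 3P = -244 + 4P gives buyer price Pb = 1163/14; sellers receive Ps = 1163/14 − 15 = 953/14.
New quantity: Q = 337.5 − 3(1163/14) = 618/7.
Revenue = 15 × 618/7 = 9270/7.

Tax revenue = 9270/7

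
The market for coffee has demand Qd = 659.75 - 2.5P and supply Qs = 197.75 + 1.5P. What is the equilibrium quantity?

Q* = 371

Set Qd = Qs: 659.75 - 2.5P = 197.75 + 1.5P.
462 = 4P, so P* = 115.5.
Q* = 659.75 − 2.5(115.5) = 371.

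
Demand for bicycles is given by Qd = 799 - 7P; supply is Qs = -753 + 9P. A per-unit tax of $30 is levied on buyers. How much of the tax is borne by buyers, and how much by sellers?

Pre-tax equilibrium: P* = 97, Q* = 120.
Tax on buyers shifts demand to Qd = 799 − 7(P + 30) = 589 - 7P.
589 - 7P = -753 + 9P gives seller price Ps = 83.875; buyers pay Pb = 83.875 + 30 = 113.875.
New quantity: Q = 799 − 7(113.875) = 1.875.
Buyer burden = 113.875 − 97 = 16.875; seller burden = 97 − 83.875 = 13.125.

Buyers bear $16.875, sellers bear $13.125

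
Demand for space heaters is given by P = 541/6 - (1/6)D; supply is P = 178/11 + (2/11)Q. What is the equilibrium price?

Set the two price expressions equal: 541/6 - (1/6)Q = 178/11 + (2/11)Q.
4883/66 = (23/66)Q, so Q* = 4883/23.
P* = 541/6 − (1/6)(4883/23) = 1260/23.

P* = 1260/23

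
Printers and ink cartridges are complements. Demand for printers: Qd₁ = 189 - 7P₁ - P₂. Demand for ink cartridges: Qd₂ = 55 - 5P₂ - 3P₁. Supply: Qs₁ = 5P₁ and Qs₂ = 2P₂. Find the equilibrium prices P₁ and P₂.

Market 1: 189 - 7P₁ - P₂ = 5P₁ → 12P₁ + P₂ = 189.
Market 2: 7P₂ + 3P₁ = 55.
Eliminating P₂: 7×(1) − 1×(2) gives 81P₁ = 1268, so P₁ = 1268/81.
Back-substitute into (2): P₂ = (55 − 3×1268/81) / 7 = 31/27.

P₁ = 1268/81, P₂ = 31/27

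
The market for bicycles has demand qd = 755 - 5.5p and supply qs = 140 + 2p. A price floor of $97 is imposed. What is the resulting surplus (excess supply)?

Equilibrium price would be p* = 82, so the floor at 97 binds.
At p = 97: qd = 221.5, qs = 334.
Surplus = 334 − 221.5 = 112.5.

Surplus = 112.5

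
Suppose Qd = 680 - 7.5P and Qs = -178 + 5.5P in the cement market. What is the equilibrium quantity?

Q* = 185

Set Qd = Qs: 680 - 7.5P = -178 + 5.5P.
858 = 13P, so P* = 66.
Q* = 680 − 7.5(66) = 185.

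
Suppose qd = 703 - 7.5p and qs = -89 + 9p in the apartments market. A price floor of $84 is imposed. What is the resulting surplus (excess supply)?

Surplus = 594

Equilibrium price would be p* = 48, so the floor at 84 binds.
At p = 84: qd = 73, qs = 667.
Surplus = 667 − 73 = 594.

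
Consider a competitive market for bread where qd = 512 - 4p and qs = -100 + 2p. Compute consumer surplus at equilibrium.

Consumer surplus = 1352

Equilibrium: 512 - 4p = -100 + 2p gives p* = 102, q* = 104.
Demand choke price (qd = 0): p = 128.
CS = ½(128 − 102)(104) = 1352.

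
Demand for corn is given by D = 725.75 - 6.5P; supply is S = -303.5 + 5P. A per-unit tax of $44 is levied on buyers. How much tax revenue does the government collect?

Tax revenue = 19888/23

Pre-tax equilibrium: P* = 89.5, Q* = 144.
Tax on buyers shifts demand to D = 725.75 − 6.5(P + 44) = 439.75 - 6.5P.
439.75 - 6.5P = -303.5 + 5P gives seller price Ps = 2973/46; buyers pay Pb = 2973/46 + 44 = 4997/46.
New quantity: Q = 725.75 − 6.5(4997/46) = 452/23.
Revenue = 44 × 452/23 = 19888/23.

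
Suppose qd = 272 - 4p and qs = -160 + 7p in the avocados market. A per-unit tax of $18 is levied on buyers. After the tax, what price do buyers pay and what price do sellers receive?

Pre-tax equilibrium: p* = 432/11, q* = 1264/11.
Tax on buyers shifts demand to qd = 272 − 4(p + 18) = 200 - 4p.
200 - 4p = -160 + 7p gives seller price ps = 360/11; buyers pay pb = 360/11 + 18 = 558/11.
New quantity: q = 272 − 4(558/11) = 760/11.

Buyers pay 558/11, sellers receive 360/11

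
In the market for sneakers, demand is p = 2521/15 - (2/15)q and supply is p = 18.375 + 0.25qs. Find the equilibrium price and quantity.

Set the two price expressions equal: 2521/15 - (2/15)q = 18.375 + 0.25q.
17963/120 = (23/60)q, so q* = 390.5.
p* = 2521/15 − (2/15)(390.5) = 116.

p* = 116, q* = 390.5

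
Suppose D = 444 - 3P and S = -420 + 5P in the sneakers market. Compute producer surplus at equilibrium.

Equilibrium: 444 - 3P = -420 + 5P gives P* = 108, Q* = 120.
Supply starts at P = 84 (where S = 0).
PS = ½(108 − 84)(120) = 1440.

Producer surplus = 1440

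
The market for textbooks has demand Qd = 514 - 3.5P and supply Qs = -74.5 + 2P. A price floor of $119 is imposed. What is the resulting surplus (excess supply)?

Surplus = 66

Equilibrium price would be P* = 107, so the floor at 119 binds.
At P = 119: Qd = 97.5, Qs = 163.5.
Surplus = 163.5 − 97.5 = 66.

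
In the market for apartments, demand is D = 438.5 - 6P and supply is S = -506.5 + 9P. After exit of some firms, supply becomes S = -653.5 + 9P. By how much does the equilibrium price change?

Original equilibrium: P* = 63, Q* = 60.5.
New equilibrium: 438.5 - 6P = -653.5 + 9P, so 1092 = 15P and P' = 72.8; Q' = 438.5 − 6(72.8) = 1.7.
Change in price: 72.8 − 63 = 9.8.

ΔP = 9.8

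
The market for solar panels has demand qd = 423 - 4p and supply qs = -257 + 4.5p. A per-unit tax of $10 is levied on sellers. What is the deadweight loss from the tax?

Pre-tax equilibrium: p* = 80, q* = 103.
Tax on sellers shifts supply to qs = -257 + 4.5(p − 10) = -302 + 4.5p.
423 - 4p = -302 + 4.5p gives buyer price pb = 1450/17; sellers receive ps = 1450/17 − 10 = 1280/17.
New quantity: q = 423 − 4(1450/17) = 1391/17.
DWL = ½ × 10 × (103 − 1391/17) = 1800/17.

Deadweight loss = 1800/17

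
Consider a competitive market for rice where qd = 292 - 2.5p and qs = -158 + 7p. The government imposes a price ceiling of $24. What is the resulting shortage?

Equilibrium price would be p* = 900/19, so the ceiling at 24 binds.
At p = 24: qd = 292 − 2.5(24) = 232, qs = -158 + 7(24) = 10.
Shortage = 232 − 10 = 222.

Shortage = 222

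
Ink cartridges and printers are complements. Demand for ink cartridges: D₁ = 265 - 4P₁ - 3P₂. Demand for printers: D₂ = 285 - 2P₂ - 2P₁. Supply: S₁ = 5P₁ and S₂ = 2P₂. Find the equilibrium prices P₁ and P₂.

Market 1: 265 - 4P₁ - 3P₂ = 5P₁ → 9P₁ + 3P₂ = 265.
Market 2: 4P₂ + 2P₁ = 285.
Eliminating P₂: 4×(1) − 3×(2) gives 30P₁ = 205, so P₁ = 41/6.
Back-substitute into (2): P₂ = (285 − 2×41/6) / 4 = 407/6.

P₁ = 41/6, P₂ = 407/6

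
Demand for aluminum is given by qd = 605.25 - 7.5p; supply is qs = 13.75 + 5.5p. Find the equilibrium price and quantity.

p* = 45.5, q* = 264

Set qd = qs: 605.25 - 7.5p = 13.75 + 5.5p.
591.5 = 13p, so p* = 45.5.
q* = 605.25 − 7.5(45.5) = 264.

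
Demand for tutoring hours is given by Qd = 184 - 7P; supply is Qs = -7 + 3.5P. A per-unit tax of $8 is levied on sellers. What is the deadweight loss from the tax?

Deadweight loss = 224/3

Pre-tax equilibrium: P* = 382/21, Q* = 170/3.
Tax on sellers shifts supply to Qs = -7 + 3.5(P − 8) = -35 + 3.5P.
184 - 7P = -35 + 3.5P gives buyer price Pb = 146/7; sellers receive Ps = 146/7 − 8 = 90/7.
New quantity: Q = 184 − 7(146/7) = 38.
DWL = ½ × 8 × (170/3 − 38) = 224/3.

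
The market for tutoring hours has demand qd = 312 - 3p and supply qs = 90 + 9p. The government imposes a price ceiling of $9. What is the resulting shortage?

Shortage = 114

Equilibrium price would be p* = 18.5, so the ceiling at 9 binds.
At p = 9: qd = 312 − 3(9) = 285, qs = 90 + 9(9) = 171.
Shortage = 285 − 171 = 114.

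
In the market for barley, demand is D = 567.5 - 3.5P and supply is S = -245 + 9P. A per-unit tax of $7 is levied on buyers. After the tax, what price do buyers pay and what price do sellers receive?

Pre-tax equilibrium: P* = 65, Q* = 340.
Tax on buyers shifts demand to D = 567.5 − 3.5(P + 7) = 543 - 3.5P.
543 - 3.5P = -245 + 9P gives seller price Ps = 63.04; buyers pay Pb = 63.04 + 7 = 70.04.
New quantity: Q = 567.5 − 3.5(70.04) = 322.36.

Buyers pay $70.04, sellers receive $63.04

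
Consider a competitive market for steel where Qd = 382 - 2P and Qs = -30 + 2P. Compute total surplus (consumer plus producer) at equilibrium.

Equilibrium: 382 - 2P = -30 + 2P gives P* = 103, Q* = 176.
Demand choke price: P = 191; supply starts at P = 15.
CS = ½(191 − 103)(176) = 7744; PS = ½(103 − 15)(176) = 7744.

Total surplus = 15488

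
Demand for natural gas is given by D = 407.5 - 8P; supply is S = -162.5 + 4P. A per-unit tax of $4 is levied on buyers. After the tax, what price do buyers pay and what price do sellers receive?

Pre-tax equilibrium: P* = 47.5, Q* = 27.5.
Tax on buyers shifts demand to D = 407.5 − 8(P + 4) = 375.5 - 8P.
375.5 - 8P = -162.5 + 4P gives seller price Ps = 269/6; buyers pay Pb = 269/6 + 4 = 293/6.
New quantity: Q = 407.5 − 8(293/6) = 101/6.

Buyers pay 293/6, sellers receive 269/6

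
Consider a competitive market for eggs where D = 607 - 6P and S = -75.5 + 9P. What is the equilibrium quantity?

Q* = 334

Set D = S: 607 - 6P = -75.5 + 9P.
682.5 = 15P, so P* = 45.5.
Q* = 607 − 6(45.5) = 334.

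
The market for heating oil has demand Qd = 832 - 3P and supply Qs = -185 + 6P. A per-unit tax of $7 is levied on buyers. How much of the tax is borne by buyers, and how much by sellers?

Pre-tax equilibrium: P* = 113, Q* = 493.
Tax on buyers shifts demand to Qd = 832 − 3(P + 7) = 811 - 3P.
811 - 3P = -185 + 6P gives seller price Ps = 332/3; buyers pay Pb = 332/3 + 7 = 353/3.
New quantity: Q = 832 − 3(353/3) = 479.
Buyer burden = 353/3 − 113 = 14/3; seller burden = 113 − 332/3 = 7/3.

Buyers bear 14/3, sellers bear 7/3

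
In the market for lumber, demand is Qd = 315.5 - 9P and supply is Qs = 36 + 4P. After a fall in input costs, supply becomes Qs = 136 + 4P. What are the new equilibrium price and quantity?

Original equilibrium: P* = 21.5, Q* = 122.
New equilibrium: 315.5 - 9P = 136 + 4P, so 179.5 = 13P and P' = 359/26; Q' = 315.5 − 9(359/26) = 2486/13.

P' = 359/26, Q' = 2486/13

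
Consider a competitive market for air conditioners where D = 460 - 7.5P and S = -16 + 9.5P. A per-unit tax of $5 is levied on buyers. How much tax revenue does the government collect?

Tax revenue = 77875/68

Pre-tax equilibrium: P* = 28, Q* = 250.
Tax on buyers shifts demand to D = 460 − 7.5(P + 5) = 422.5 - 7.5P.
422.5 - 7.5P = -16 + 9.5P gives seller price Ps = 877/34; buyers pay Pb = 877/34 + 5 = 1047/34.
New quantity: Q = 460 − 7.5(1047/34) = 15575/68.
Revenue = 5 × 15575/68 = 77875/68.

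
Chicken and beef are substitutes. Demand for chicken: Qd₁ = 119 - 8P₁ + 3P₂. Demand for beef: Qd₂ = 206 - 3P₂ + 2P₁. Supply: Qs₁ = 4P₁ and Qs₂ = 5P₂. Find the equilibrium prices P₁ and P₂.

P₁ = 157/9, P₂ = 271/9

Market 1: 119 - 8P₁ + 3P₂ = 4P₁ → 12P₁ - 3P₂ = 119.
Market 2: 8P₂ - 2P₁ = 206.
Eliminating P₂: 8×(1) + 3×(2) gives 90P₁ = 1570, so P₁ = 157/9.
Back-substitute into (2): P₂ = (206 + 2×157/9) / 8 = 271/9.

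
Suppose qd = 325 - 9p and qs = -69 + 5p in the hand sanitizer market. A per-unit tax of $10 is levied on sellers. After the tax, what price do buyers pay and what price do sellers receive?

Pre-tax equilibrium: p* = 197/7, q* = 502/7.
Tax on sellers shifts supply to qs = -69 + 5(p − 10) = -119 + 5p.
325 - 9p = -119 + 5p gives buyer price pb = 222/7; sellers receive ps = 222/7 − 10 = 152/7.
New quantity: q = 325 − 9(222/7) = 277/7.

Buyers pay 222/7, sellers receive 152/7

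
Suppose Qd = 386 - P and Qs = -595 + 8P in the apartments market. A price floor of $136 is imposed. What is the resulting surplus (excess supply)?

Equilibrium price would be P* = 109, so the floor at 136 binds.
At P = 136: Qd = 250, Qs = 493.
Surplus = 493 − 250 = 243.

Surplus = 243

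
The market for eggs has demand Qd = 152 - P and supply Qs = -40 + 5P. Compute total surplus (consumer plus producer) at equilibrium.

Total surplus = 8640

Equilibrium: 152 - P = -40 + 5P gives P* = 32, Q* = 120.
Demand choke price: P = 152; supply starts at P = 8.
CS = ½(152 − 32)(120) = 7200; PS = ½(32 − 8)(120) = 1440.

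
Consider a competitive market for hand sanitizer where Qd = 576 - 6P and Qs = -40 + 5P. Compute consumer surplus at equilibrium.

Equilibrium: 576 - 6P = -40 + 5P gives P* = 56, Q* = 240.
Demand choke price (Qd = 0): P = 96.
CS = ½(96 − 56)(240) = 4800.

Consumer surplus = 4800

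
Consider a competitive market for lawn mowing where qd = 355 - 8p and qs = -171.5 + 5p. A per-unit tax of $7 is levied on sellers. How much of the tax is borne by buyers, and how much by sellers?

Buyers bear 35/13, sellers bear 56/13

Pre-tax equilibrium: p* = 40.5, q* = 31.
Tax on sellers shifts supply to qs = -171.5 + 5(p − 7) = -206.5 + 5p.
355 - 8p = -206.5 + 5p gives buyer price pb = 1123/26; sellers receive ps = 1123/26 − 7 = 941/26.
New quantity: q = 355 − 8(1123/26) = 123/13.
Buyer burden = 1123/26 − 40.5 = 35/13; seller burden = 40.5 − 941/26 = 56/13.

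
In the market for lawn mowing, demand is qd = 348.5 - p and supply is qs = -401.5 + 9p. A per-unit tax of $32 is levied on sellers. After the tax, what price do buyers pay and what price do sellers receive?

Buyers pay $103.8, sellers receive $71.8

Pre-tax equilibrium: p* = 75, q* = 273.5.
Tax on sellers shifts supply to qs = -401.5 + 9(p − 32) = -689.5 + 9p.
348.5 - p = -689.5 + 9p gives buyer price pb = 103.8; sellers receive ps = 103.8 − 32 = 71.8.
New quantity: q = 348.5 − 1(103.8) = 244.7.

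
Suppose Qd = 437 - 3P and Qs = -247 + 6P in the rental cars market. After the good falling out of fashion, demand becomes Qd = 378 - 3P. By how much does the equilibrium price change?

Original equilibrium: P* = 76, Q* = 209.
New equilibrium: 378 - 3P = -247 + 6P, so 625 = 9P and P' = 625/9; Q' = 378 − 3(625/9) = 509/3.
Change in price: 625/9 − 76 = -59/9.

ΔP = -59/9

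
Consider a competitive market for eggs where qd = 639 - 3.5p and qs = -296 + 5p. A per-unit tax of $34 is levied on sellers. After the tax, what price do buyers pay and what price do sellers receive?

Buyers pay $130, sellers receive $96

Pre-tax equilibrium: p* = 110, q* = 254.
Tax on sellers shifts supply to qs = -296 + 5(p − 34) = -466 + 5p.
639 - 3.5p = -466 + 5p gives buyer price pb = 130; sellers receive ps = 130 − 34 = 96.
New quantity: q = 639 − 3.5(130) = 184.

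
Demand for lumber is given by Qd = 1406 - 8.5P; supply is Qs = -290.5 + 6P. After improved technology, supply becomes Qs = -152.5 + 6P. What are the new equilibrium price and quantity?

P' = 3117/29, Q' = 28559/58

Original equilibrium: P* = 117, Q* = 411.5.
New equilibrium: 1406 - 8.5P = -152.5 + 6P, so 1558.5 = 14.5P and P' = 3117/29; Q' = 1406 − 8.5(3117/29) = 28559/58.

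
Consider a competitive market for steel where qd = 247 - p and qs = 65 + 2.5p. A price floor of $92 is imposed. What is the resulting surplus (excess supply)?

Surplus = 140

Equilibrium price would be p* = 52, so the floor at 92 binds.
At p = 92: qd = 155, qs = 295.
Surplus = 295 − 155 = 140.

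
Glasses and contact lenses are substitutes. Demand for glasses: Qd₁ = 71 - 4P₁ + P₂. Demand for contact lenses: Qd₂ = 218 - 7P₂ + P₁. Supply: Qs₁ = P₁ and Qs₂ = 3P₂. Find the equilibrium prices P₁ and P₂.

Market 1: 71 - 4P₁ + P₂ = P₁ → 5P₁ - P₂ = 71.
Market 2: 10P₂ - P₁ = 218.
Eliminating P₂: 10×(1) + 1×(2) gives 49P₁ = 928, so P₁ = 928/49.
Back-substitute into (2): P₂ = (218 + 1×928/49) / 10 = 1161/49.

P₁ = 928/49, P₂ = 1161/49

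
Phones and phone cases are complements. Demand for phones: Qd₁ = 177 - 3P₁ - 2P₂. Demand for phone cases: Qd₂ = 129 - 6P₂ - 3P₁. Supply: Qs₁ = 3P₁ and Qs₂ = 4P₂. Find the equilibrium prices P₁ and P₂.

Market 1: 177 - 3P₁ - 2P₂ = 3P₁ → 6P₁ + 2P₂ = 177.
Market 2: 10P₂ + 3P₁ = 129.
Eliminating P₂: 10×(1) − 2×(2) gives 54P₁ = 1512, so P₁ = 28.
Back-substitute into (2): P₂ = (129 − 3×28) / 10 = 4.5.

P₁ = 28, P₂ = 4.5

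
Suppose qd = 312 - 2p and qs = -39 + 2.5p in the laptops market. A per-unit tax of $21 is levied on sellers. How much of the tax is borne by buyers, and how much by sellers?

Pre-tax equilibrium: p* = 78, q* = 156.
Tax on sellers shifts supply to qs = -39 + 2.5(p − 21) = -91.5 + 2.5p.
312 - 2p = -91.5 + 2.5p gives buyer price pb = 269/3; sellers receive ps = 269/3 − 21 = 206/3.
New quantity: q = 312 − 2(269/3) = 398/3.
Buyer burden = 269/3 − 78 = 35/3; seller burden = 78 − 206/3 = 28/3.

Buyers bear 35/3, sellers bear 28/3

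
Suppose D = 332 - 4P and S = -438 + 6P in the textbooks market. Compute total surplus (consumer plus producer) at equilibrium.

Equilibrium: 332 - 4P = -438 + 6P gives P* = 77, Q* = 24.
Demand choke price: P = 83; supply starts at P = 73.
CS = ½(83 − 77)(24) = 72; PS = ½(77 − 73)(24) = 48.

Total surplus = 120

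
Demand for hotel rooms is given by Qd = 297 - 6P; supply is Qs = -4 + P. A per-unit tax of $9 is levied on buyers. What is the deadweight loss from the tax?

Pre-tax equilibrium: P* = 43, Q* = 39.
Tax on buyers shifts demand to Qd = 297 − 6(P + 9) = 243 - 6P.
243 - 6P = -4 + P gives seller price Ps = 247/7; buyers pay Pb = 247/7 + 9 = 310/7.
New quantity: Q = 297 − 6(310/7) = 219/7.
DWL = ½ × 9 × (39 − 219/7) = 243/7.

Deadweight loss = 243/7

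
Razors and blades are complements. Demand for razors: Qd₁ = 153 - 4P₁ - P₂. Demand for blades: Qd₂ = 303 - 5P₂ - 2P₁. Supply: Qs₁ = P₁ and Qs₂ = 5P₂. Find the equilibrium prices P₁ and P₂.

P₁ = 25.5625, P₂ = 25.1875

Market 1: 153 - 4P₁ - P₂ = P₁ → 5P₁ + P₂ = 153.
Market 2: 10P₂ + 2P₁ = 303.
Eliminating P₂: 10×(1) − 1×(2) gives 48P₁ = 1227, so P₁ = 25.5625.
Back-substitute into (2): P₂ = (303 − 2×25.5625) / 10 = 25.1875.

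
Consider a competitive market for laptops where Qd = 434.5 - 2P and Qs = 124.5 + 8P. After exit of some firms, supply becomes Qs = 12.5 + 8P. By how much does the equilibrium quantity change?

ΔQ = -22.4

Original equilibrium: P* = 31, Q* = 372.5.
New equilibrium: 434.5 - 2P = 12.5 + 8P, so 422 = 10P and P' = 42.2; Q' = 434.5 − 2(42.2) = 350.1.
Change in quantity: 350.1 − 372.5 = -22.4.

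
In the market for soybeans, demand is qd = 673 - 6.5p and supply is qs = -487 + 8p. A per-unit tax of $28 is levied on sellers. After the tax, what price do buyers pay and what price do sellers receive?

Buyers pay 2768/29, sellers receive 1956/29

Pre-tax equilibrium: p* = 80, q* = 153.
Tax on sellers shifts supply to qs = -487 + 8(p − 28) = -711 + 8p.
673 - 6.5p = -711 + 8p gives buyer price pb = 2768/29; sellers receive ps = 2768/29 − 28 = 1956/29.
New quantity: q = 673 − 6.5(2768/29) = 1525/29.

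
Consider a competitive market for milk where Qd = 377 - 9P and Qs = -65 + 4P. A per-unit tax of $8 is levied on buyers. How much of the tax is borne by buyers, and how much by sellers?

Buyers bear 32/13, sellers bear 72/13

Pre-tax equilibrium: P* = 34, Q* = 71.
Tax on buyers shifts demand to Qd = 377 − 9(P + 8) = 305 - 9P.
305 - 9P = -65 + 4P gives seller price Ps = 370/13; buyers pay Pb = 370/13 + 8 = 474/13.
New quantity: Q = 377 − 9(474/13) = 635/13.
Buyer burden = 474/13 − 34 = 32/13; seller burden = 34 − 370/13 = 72/13.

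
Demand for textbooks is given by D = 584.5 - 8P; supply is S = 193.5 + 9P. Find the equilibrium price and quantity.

P* = 23, Q* = 400.5

Set D = S: 584.5 - 8P = 193.5 + 9P.
391 = 17P, so P* = 23.
Q* = 584.5 − 8(23) = 400.5.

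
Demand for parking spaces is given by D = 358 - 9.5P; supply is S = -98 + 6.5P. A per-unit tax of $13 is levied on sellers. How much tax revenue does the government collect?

Pre-tax equilibrium: P* = 28.5, Q* = 87.25.
Tax on sellers shifts supply to S = -98 + 6.5(P − 13) = -182.5 + 6.5P.
358 - 9.5P = -182.5 + 6.5P gives buyer price Pb = 33.78125; sellers receive Ps = 33.78125 − 13 = 20.78125.
New quantity: Q = 358 − 9.5(33.78125) = 37.078125.
Revenue = 13 × 37.078125 = 482.015625.

Tax revenue = 482.015625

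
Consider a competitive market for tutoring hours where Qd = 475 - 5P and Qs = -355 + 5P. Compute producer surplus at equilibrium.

Producer surplus = 360

Equilibrium: 475 - 5P = -355 + 5P gives P* = 83, Q* = 60.
Supply starts at P = 71 (where Qs = 0).
PS = ½(83 − 71)(60) = 360.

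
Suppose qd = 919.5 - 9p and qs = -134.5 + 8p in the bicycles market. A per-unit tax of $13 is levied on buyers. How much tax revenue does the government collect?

Tax revenue = 135447/34

Pre-tax equilibrium: p* = 62, q* = 361.5.
Tax on buyers shifts demand to qd = 919.5 − 9(p + 13) = 802.5 - 9p.
802.5 - 9p = -134.5 + 8p gives seller price ps = 937/17; buyers pay pb = 937/17 + 13 = 1158/17.
New quantity: q = 919.5 − 9(1158/17) = 10419/34.
Revenue = 13 × 10419/34 = 135447/34.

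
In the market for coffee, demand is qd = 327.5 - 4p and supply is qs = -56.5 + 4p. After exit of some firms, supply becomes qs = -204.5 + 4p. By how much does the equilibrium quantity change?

Original equilibrium: p* = 48, q* = 135.5.
New equilibrium: 327.5 - 4p = -204.5 + 4p, so 532 = 8p and p' = 66.5; q' = 327.5 − 4(66.5) = 61.5.
Change in quantity: 61.5 − 135.5 = -74.

Δq = -74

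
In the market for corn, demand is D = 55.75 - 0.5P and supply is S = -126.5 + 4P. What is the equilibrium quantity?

Set D = S: 55.75 - 0.5P = -126.5 + 4P.
182.25 = 4.5P, so P* = 40.5.
Q* = 55.75 − 0.5(40.5) = 35.5.

Q* = 35.5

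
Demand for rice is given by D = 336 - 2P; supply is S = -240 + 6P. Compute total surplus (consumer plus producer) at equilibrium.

Total surplus = 12288

Equilibrium: 336 - 2P = -240 + 6P gives P* = 72, Q* = 192.
Demand choke price: P = 168; supply starts at P = 40.
CS = ½(168 − 72)(192) = 9216; PS = ½(72 − 40)(192) = 3072.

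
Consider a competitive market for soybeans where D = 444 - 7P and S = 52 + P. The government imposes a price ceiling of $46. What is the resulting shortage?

Shortage = 24

Equilibrium price would be P* = 49, so the ceiling at 46 binds.
At P = 46: D = 444 − 7(46) = 122, S = 52 + 1(46) = 98.
Shortage = 122 − 98 = 24.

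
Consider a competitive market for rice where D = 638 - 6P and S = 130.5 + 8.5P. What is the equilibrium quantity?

Set D = S: 638 - 6P = 130.5 + 8.5P.
507.5 = 14.5P, so P* = 35.
Q* = 638 − 6(35) = 428.

Q* = 428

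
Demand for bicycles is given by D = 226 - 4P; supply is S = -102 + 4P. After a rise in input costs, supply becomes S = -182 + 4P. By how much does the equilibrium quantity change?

ΔQ = -40

Original equilibrium: P* = 41, Q* = 62.
New equilibrium: 226 - 4P = -182 + 4P, so 408 = 8P and P' = 51; Q' = 226 − 4(51) = 22.
Change in quantity: 22 − 62 = -40.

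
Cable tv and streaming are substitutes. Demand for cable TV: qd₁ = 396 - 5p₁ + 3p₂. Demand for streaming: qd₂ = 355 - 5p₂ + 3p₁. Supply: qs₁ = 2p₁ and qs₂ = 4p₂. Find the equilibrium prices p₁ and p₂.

p₁ = 1543/18, p₂ = 3673/54

Market 1: 396 - 5p₁ + 3p₂ = 2p₁ → 7p₁ - 3p₂ = 396.
Market 2: 9p₂ - 3p₁ = 355.
Eliminating p₂: 9×(1) + 3×(2) gives 54p₁ = 4629, so p₁ = 1543/18.
Back-substitute into (2): p₂ = (355 + 3×1543/18) / 9 = 3673/54.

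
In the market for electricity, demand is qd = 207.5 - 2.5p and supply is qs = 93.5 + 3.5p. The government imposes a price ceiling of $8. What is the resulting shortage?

Equilibrium price would be p* = 19, so the ceiling at 8 binds.
At p = 8: qd = 207.5 − 2.5(8) = 187.5, qs = 93.5 + 3.5(8) = 121.5.
Shortage = 187.5 − 121.5 = 66.

Shortage = 66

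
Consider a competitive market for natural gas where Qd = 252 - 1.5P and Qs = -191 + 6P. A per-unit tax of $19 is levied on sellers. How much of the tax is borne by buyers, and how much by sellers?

Pre-tax equilibrium: P* = 886/15, Q* = 163.4.
Tax on sellers shifts supply to Qs = -191 + 6(P − 19) = -305 + 6P.
252 - 1.5P = -305 + 6P gives buyer price Pb = 1114/15; sellers receive Ps = 1114/15 − 19 = 829/15.
New quantity: Q = 252 − 1.5(1114/15) = 140.6.
Buyer burden = 1114/15 − 886/15 = 15.2; seller burden = 886/15 − 829/15 = 3.8.

Buyers bear $15.2, sellers bear $3.8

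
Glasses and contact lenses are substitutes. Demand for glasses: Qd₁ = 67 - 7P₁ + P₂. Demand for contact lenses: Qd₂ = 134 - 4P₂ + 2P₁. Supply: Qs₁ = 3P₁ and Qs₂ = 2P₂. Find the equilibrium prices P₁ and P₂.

Market 1: 67 - 7P₁ + P₂ = 3P₁ → 10P₁ - P₂ = 67.
Market 2: 6P₂ - 2P₁ = 134.
Eliminating P₂: 6×(1) + 1×(2) gives 58P₁ = 536, so P₁ = 268/29.
Back-substitute into (2): P₂ = (134 + 2×268/29) / 6 = 737/29.

P₁ = 268/29, P₂ = 737/29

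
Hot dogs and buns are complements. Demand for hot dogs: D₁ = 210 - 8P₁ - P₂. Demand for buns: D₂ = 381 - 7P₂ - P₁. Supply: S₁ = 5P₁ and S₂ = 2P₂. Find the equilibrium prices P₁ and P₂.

Market 1: 210 - 8P₁ - P₂ = 5P₁ → 13P₁ + P₂ = 210.
Market 2: 9P₂ + P₁ = 381.
Eliminating P₂: 9×(1) − 1×(2) gives 116P₁ = 1509, so P₁ = 1509/116.
Back-substitute into (2): P₂ = (381 − 1×1509/116) / 9 = 4743/116.

P₁ = 1509/116, P₂ = 4743/116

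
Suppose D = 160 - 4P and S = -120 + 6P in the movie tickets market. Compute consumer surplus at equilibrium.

Consumer surplus = 288

Equilibrium: 160 - 4P = -120 + 6P gives P* = 28, Q* = 48.
Demand choke price (D = 0): P = 40.
CS = ½(40 − 28)(48) = 288.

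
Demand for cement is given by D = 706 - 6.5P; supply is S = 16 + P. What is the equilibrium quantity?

Set D = S: 706 - 6.5P = 16 + P.
690 = 7.5P, so P* = 92.
Q* = 706 − 6.5(92) = 108.

Q* = 108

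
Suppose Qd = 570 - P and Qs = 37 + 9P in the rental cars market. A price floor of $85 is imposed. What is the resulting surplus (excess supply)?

Equilibrium price would be P* = 53.3, so the floor at 85 binds.
At P = 85: Qd = 485, Qs = 802.
Surplus = 802 − 485 = 317.

Surplus = 317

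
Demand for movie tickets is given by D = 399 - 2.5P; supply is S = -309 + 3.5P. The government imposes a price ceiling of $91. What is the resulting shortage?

Shortage = 162

Equilibrium price would be P* = 118, so the ceiling at 91 binds.
At P = 91: D = 399 − 2.5(91) = 171.5, S = -309 + 3.5(91) = 9.5.
Shortage = 171.5 − 9.5 = 162.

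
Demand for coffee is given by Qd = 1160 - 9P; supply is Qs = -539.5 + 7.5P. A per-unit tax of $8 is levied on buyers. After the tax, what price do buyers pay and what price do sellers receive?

Pre-tax equilibrium: P* = 103, Q* = 233.
Tax on buyers shifts demand to Qd = 1160 − 9(P + 8) = 1088 - 9P.
1088 - 9P = -539.5 + 7.5P gives seller price Ps = 1085/11; buyers pay Pb = 1085/11 + 8 = 1173/11.
New quantity: Q = 1160 − 9(1173/11) = 2203/11.

Buyers pay 1173/11, sellers receive 1085/11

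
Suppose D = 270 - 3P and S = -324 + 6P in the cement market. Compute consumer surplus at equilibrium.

Equilibrium: 270 - 3P = -324 + 6P gives P* = 66, Q* = 72.
Demand choke price (D = 0): P = 90.
CS = ½(90 − 66)(72) = 864.

Consumer surplus = 864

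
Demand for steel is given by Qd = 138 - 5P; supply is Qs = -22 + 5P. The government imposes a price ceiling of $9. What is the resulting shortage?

Shortage = 70

Equilibrium price would be P* = 16, so the ceiling at 9 binds.
At P = 9: Qd = 138 − 5(9) = 93, Qs = -22 + 5(9) = 23.
Shortage = 93 − 23 = 70.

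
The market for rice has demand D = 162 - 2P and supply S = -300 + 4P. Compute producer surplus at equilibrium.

Equilibrium: 162 - 2P = -300 + 4P gives P* = 77, Q* = 8.
Supply starts at P = 75 (where S = 0).
PS = ½(77 − 75)(8) = 8.

Producer surplus = 8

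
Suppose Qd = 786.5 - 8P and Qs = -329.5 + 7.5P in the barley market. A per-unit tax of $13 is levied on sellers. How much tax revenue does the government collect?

Pre-tax equilibrium: P* = 72, Q* = 210.5.
Tax on sellers shifts supply to Qs = -329.5 + 7.5(P − 13) = -427 + 7.5P.
786.5 - 8P = -427 + 7.5P gives buyer price Pb = 2427/31; sellers receive Ps = 2427/31 − 13 = 2024/31.
New quantity: Q = 786.5 − 8(2427/31) = 9931/62.
Revenue = 13 × 9931/62 = 129103/62.

Tax revenue = 129103/62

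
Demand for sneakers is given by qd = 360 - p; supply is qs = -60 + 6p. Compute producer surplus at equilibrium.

Producer surplus = 7500

Equilibrium: 360 - p = -60 + 6p gives p* = 60, q* = 300.
Supply starts at p = 10 (where qs = 0).
PS = ½(60 − 10)(300) = 7500.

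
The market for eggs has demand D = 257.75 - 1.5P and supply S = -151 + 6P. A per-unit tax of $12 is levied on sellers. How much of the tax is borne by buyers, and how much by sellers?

Pre-tax equilibrium: P* = 54.5, Q* = 176.
Tax on sellers shifts supply to S = -151 + 6(P − 12) = -223 + 6P.
257.75 - 1.5P = -223 + 6P gives buyer price Pb = 64.1; sellers receive Ps = 64.1 − 12 = 52.1.
New quantity: Q = 257.75 − 1.5(64.1) = 161.6.
Buyer burden = 64.1 − 54.5 = 9.6; seller burden = 54.5 − 52.1 = 2.4.

Buyers bear $9.6, sellers bear $2.4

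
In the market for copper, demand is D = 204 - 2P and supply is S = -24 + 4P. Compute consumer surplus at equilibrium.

Equilibrium: 204 - 2P = -24 + 4P gives P* = 38, Q* = 128.
Demand choke price (D = 0): P = 102.
CS = ½(102 − 38)(128) = 4096.

Consumer surplus = 4096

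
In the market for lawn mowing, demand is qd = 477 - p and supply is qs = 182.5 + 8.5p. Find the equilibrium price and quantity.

Set qd = qs: 477 - p = 182.5 + 8.5p.
294.5 = 9.5p, so p* = 31.
q* = 477 − 1(31) = 446.

p* = 31, q* = 446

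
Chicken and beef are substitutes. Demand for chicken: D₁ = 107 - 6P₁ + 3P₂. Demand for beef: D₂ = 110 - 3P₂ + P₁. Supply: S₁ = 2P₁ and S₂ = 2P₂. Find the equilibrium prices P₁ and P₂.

P₁ = 865/37, P₂ = 987/37

Market 1: 107 - 6P₁ + 3P₂ = 2P₁ → 8P₁ - 3P₂ = 107.
Market 2: 5P₂ - P₁ = 110.
Eliminating P₂: 5×(1) + 3×(2) gives 37P₁ = 865, so P₁ = 865/37.
Back-substitute into (2): P₂ = (110 + 1×865/37) / 5 = 987/37.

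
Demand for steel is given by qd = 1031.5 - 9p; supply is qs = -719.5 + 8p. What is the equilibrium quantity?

Set qd = qs: 1031.5 - 9p = -719.5 + 8p.
1751 = 17p, so p* = 103.
q* = 1031.5 − 9(103) = 104.5.

q* = 104.5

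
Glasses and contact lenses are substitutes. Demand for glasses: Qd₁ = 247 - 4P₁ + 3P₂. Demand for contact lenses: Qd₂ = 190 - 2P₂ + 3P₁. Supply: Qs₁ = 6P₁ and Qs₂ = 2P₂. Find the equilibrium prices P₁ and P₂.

Market 1: 247 - 4P₁ + 3P₂ = 6P₁ → 10P₁ - 3P₂ = 247.
Market 2: 4P₂ - 3P₁ = 190.
Eliminating P₂: 4×(1) + 3×(2) gives 31P₁ = 1558, so P₁ = 1558/31.
Back-substitute into (2): P₂ = (190 + 3×1558/31) / 4 = 2641/31.

P₁ = 1558/31, P₂ = 2641/31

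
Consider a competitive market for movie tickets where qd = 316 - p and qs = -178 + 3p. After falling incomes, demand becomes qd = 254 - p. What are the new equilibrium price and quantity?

p' = 108, q' = 146

Original equilibrium: p* = 123.5, q* = 192.5.
New equilibrium: 254 - p = -178 + 3p, so 432 = 4p and p' = 108; q' = 254 − 1(108) = 146.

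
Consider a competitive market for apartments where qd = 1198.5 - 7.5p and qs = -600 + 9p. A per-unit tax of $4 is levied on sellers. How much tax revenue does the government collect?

Tax revenue = 16044/11

Pre-tax equilibrium: p* = 109, q* = 381.
Tax on sellers shifts supply to qs = -600 + 9(p − 4) = -636 + 9p.
1198.5 - 7.5p = -636 + 9p gives buyer price pb = 1223/11; sellers receive ps = 1223/11 − 4 = 1179/11.
New quantity: q = 1198.5 − 7.5(1223/11) = 4011/11.
Revenue = 4 × 4011/11 = 16044/11.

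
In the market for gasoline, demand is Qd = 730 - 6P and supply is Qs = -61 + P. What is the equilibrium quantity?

Set Qd = Qs: 730 - 6P = -61 + P.
791 = 7P, so P* = 113.
Q* = 730 − 6(113) = 52.

Q* = 52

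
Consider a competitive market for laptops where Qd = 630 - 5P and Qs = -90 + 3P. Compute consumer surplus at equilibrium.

Equilibrium: 630 - 5P = -90 + 3P gives P* = 90, Q* = 180.
Demand choke price (Qd = 0): P = 126.
CS = ½(126 − 90)(180) = 3240.

Consumer surplus = 3240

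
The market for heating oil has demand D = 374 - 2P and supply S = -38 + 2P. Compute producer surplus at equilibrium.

Equilibrium: 374 - 2P = -38 + 2P gives P* = 103, Q* = 168.
Supply starts at P = 19 (where S = 0).
PS = ½(103 − 19)(168) = 7056.

Producer surplus = 7056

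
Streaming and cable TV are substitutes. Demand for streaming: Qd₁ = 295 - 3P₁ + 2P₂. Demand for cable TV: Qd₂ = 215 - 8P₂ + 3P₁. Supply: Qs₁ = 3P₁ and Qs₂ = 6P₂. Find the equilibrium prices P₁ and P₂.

P₁ = 760/13, P₂ = 725/26

Market 1: 295 - 3P₁ + 2P₂ = 3P₁ → 6P₁ - 2P₂ = 295.
Market 2: 14P₂ - 3P₁ = 215.
Eliminating P₂: 14×(1) + 2×(2) gives 78P₁ = 4560, so P₁ = 760/13.
Back-substitute into (2): P₂ = (215 + 3×760/13) / 14 = 725/26.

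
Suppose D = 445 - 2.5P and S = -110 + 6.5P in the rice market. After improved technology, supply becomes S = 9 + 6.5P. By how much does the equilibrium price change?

ΔP = -119/9

Original equilibrium: P* = 185/3, Q* = 1745/6.
New equilibrium: 445 - 2.5P = 9 + 6.5P, so 436 = 9P and P' = 436/9; Q' = 445 − 2.5(436/9) = 2915/9.
Change in price: 436/9 − 185/3 = -119/9.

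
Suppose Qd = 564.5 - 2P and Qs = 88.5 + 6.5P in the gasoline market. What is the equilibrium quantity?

Q* = 452.5

Set Qd = Qs: 564.5 - 2P = 88.5 + 6.5P.
476 = 8.5P, so P* = 56.
Q* = 564.5 − 2(56) = 452.5.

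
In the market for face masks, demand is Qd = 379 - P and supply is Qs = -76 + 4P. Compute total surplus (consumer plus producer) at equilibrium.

Equilibrium: 379 - P = -76 + 4P gives P* = 91, Q* = 288.
Demand choke price: P = 379; supply starts at P = 19.
CS = ½(379 − 91)(288) = 41472; PS = ½(91 − 19)(288) = 10368.

Total surplus = 51840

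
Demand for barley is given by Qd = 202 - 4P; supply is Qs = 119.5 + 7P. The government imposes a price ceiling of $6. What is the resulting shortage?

Equilibrium price would be P* = 7.5, so the ceiling at 6 binds.
At P = 6: Qd = 202 − 4(6) = 178, Qs = 119.5 + 7(6) = 161.5.
Shortage = 178 − 161.5 = 16.5.

Shortage = 16.5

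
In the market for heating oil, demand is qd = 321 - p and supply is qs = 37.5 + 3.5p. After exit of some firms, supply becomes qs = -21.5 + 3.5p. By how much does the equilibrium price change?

Δp = 118/9

Original equilibrium: p* = 63, q* = 258.
New equilibrium: 321 - p = -21.5 + 3.5p, so 342.5 = 4.5p and p' = 685/9; q' = 321 − 1(685/9) = 2204/9.
Change in price: 685/9 − 63 = 118/9.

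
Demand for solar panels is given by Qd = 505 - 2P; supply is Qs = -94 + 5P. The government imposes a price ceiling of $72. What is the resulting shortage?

Shortage = 95

Equilibrium price would be P* = 599/7, so the ceiling at 72 binds.
At P = 72: Qd = 505 − 2(72) = 361, Qs = -94 + 5(72) = 266.
Shortage = 361 − 266 = 95.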